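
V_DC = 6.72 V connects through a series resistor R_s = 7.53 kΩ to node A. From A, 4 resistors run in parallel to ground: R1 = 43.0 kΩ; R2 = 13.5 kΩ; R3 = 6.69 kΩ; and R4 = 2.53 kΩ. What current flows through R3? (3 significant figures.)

I ≈ 0.172 mA

Combine the parallel branches: R_p = (1/43.0 + 1/13.5 + 1/6.69 + 1/2.53)⁻¹ = 1.557 kΩ.
Node voltage V_A = V_DC · R_p/(R_s + R_p) = 6.72 × 0.1714 = 1.152 V.
Branch current I = V_A/R3 = 1.152/6.69 = 0.1722 mA.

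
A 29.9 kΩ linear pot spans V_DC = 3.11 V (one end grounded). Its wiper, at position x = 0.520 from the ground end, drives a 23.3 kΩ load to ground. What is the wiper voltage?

V_out ≈ 1.22 V

The pot divides into 14.35 kΩ above the wiper and 15.55 kΩ below.
Lower segment in parallel with the load: 15.55 ‖ 23.3 = 9.325 kΩ.
V_out = 3.11 × 9.325/(14.35 + 9.325) = 1.225 V.
(Unloaded: V_out = x·V_DC = 1.62 V.)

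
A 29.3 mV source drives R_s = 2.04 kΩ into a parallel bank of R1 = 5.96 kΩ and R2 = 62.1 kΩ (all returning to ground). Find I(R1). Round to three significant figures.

I ≈ 3.58 µA

Combine the parallel branches: R_p = (1/5.96 + 1/62.1)⁻¹ = 5.438 kΩ.
Node voltage V_A = V_DC · R_p/(R_s + R_p) = 29.3 × 0.7272 = 21.31 mV.
I(R1) = V_A / R1 = 21.31/5.96 = 3.575 µA.
(Check via current divider: I_total = 3.918 µA; share G_k/ΣG = 0.9124 → same result.)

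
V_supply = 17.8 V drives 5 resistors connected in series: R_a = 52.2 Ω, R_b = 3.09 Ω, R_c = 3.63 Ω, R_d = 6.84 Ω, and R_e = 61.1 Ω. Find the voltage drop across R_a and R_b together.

ΣR = 52.2 + 3.09 + 3.63 + 6.84 + 61.1 = 126.9 Ω.
R_{R_a..R_b} = 52.2 + 3.09 = 55.29 Ω.
By the voltage-divider rule, V = 17.8 × 55.29/126.9 = 7.758 V.

V ≈ 7.76 V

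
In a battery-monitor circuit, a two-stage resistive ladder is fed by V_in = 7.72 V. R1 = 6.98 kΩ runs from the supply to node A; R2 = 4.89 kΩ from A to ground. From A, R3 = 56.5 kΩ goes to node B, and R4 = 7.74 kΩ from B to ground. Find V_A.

The second stage (R3 + R4 = 64.24 kΩ) loads node A in parallel with R2.
Effective lower resistance at A: R2 ‖ 64.24 = 4.544 kΩ.
First divider: V_A = V_in · 4.544/(6.98 + 4.544) = 3.044 V.

V_A ≈ 3.04 V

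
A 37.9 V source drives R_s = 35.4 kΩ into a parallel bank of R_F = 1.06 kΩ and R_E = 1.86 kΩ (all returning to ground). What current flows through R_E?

Combine the parallel branches: R_p = (1/1.06 + 1/1.86)⁻¹ = 0.6752 kΩ.
Node voltage V_A = V_CC · R_p/(R_s + R_p) = 37.9 × 0.01872 = 0.7094 V.
Branch current I = V_A/R_E = 0.7094/1.86 = 0.3814 mA.

I ≈ 0.381 mA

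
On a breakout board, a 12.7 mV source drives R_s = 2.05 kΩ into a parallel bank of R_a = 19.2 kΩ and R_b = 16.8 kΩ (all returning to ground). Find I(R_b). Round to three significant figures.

Parallel bank: R_p = 1/(1/19.2 + 1/16.8) = 8.960 kΩ.
V_A by voltage divider: V_A = 12.7 × 8.960/(2.05 + 8.960) = 10.34 mV.
Branch current I = V_A/R_b = 10.34/16.8 = 0.6152 µA.
(Equivalently: I_total = 1.153 µA, then current-divider fraction G_k/ΣG = 0.5333.)

I ≈ 0.615 µA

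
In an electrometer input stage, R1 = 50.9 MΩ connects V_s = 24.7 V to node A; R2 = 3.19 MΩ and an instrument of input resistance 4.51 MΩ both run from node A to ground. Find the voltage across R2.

First combine the lower leg with the load: R2 ‖ R_L = 1.868 MΩ.
Voltage divider with the loaded lower leg: V_out = 24.7 × 1.868/(50.9 + 1.868) = 24.7 × 0.03541 = 0.8746 V.
(Unloaded it would be 1.46 V; the load pulls it down.)

V_out ≈ 0.875 V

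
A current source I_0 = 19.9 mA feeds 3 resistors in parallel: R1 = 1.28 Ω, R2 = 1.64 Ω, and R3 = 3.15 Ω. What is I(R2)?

ΣG = 1/1.28 + 1/1.64 + 1/3.15 = 1.708.
Current divider: I(R2) = I_0 · G_k/ΣG = 19.9 × (0.6098/1.708) = 19.9 × 0.3569 = 7.102 mA.

I ≈ 7.10 mA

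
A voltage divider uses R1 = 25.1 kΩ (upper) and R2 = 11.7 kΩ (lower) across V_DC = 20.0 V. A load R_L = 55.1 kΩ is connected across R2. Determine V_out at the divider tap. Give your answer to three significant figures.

R2 ‖ R_L = (11.7 × 55.1)/(11.7 + 55.1) = 9.651 kΩ.
Then V_out = V_DC · R2'/(R1 + R2') = 20.0 × 9.651/34.75 = 5.554 V.
(Unloaded it would be 6.36 V; the load pulls it down.)

V_out ≈ 5.55 V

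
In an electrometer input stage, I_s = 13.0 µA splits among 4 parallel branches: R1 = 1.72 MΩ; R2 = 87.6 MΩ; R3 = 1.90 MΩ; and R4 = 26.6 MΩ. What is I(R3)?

I ≈ 5.92 µA

Conductances: ΣG = 1/1.72 + 1/87.6 + 1/1.90 + 1/26.6 = 1.157 (1/MΩ).
Current divider: I(R3) = I_s · G_k/ΣG = 13.0 × (0.5263/1.157) = 13.0 × 0.4550 = 5.915 µA.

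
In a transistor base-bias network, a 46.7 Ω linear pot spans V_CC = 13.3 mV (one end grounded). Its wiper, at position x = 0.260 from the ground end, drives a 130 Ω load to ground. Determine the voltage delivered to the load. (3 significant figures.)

V_out ≈ 3.23 mV

Lower segment x·R_p = 12.14 Ω; upper segment (1−x)·R_p = 34.56 Ω.
R_L loads the lower segment: effective lower R = 11.10 Ω.
Then V_out = V_CC · 11.10/(34.56 + 11.10) = 3.234 mV.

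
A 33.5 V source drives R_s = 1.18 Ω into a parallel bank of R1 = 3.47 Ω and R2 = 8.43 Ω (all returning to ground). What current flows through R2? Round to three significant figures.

Parallel bank: R_p = 1/(1/3.47 + 1/8.43) = 2.458 Ω.
V_A = 33.5 × 2.458/3.638 = 22.63 V.
I(R2) = V_A / R2 = 22.63/8.43 = 2.685 A.

I ≈ 2.69 A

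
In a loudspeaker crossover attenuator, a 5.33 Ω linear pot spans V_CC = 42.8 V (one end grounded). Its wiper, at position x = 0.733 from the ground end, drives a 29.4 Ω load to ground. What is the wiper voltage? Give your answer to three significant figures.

V_out ≈ 30.3 V

The pot divides into 1.423 Ω above the wiper and 3.907 Ω below.
(x·R_p) ‖ R_L = 3.449 Ω.
Then V_out = V_CC · 3.449/(1.423 + 3.449) = 30.30 V.
(Unloaded: V_out = x·V_CC = 31.4 V.)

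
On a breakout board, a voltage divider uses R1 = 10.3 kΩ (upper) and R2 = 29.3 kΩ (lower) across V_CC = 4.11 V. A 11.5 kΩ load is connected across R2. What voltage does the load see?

V_out ≈ 1.83 V

R2 ‖ R_L = (29.3 × 11.5)/(29.3 + 11.5) = 8.259 kΩ.
Now apply the divider: V_out = 4.11 × 0.4450 = 1.829 V.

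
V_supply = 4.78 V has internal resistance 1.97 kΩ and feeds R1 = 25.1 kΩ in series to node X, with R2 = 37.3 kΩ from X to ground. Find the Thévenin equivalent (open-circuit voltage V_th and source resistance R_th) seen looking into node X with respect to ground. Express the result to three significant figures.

R1' = 1.97 + 25.1 = 27.07 kΩ (source resistance + R1).
Open-circuit (no load on X): V_th = V_supply · R2/(R1' + R2) = 4.78 × 37.3/(27.07 + 37.3) = 2.770 V.
Zeroing V_supply shorts the top of R1' to ground, so R_th = R1' ‖ R2 = 15.69 kΩ.

V_th ≈ 2.77 V, R_th ≈ 15.7 kΩ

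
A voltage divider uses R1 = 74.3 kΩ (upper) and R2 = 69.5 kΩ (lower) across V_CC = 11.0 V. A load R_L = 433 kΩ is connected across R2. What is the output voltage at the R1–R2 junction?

V_out ≈ 4.91 V

First combine the lower leg with the load: R2 ‖ R_L = 59.89 kΩ.
Now apply the divider: V_out = 11.0 × 0.4463 = 4.909 V.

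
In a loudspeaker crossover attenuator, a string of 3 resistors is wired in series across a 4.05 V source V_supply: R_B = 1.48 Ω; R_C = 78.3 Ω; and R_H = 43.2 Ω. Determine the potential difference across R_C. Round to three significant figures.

ΣR = 1.48 + 78.3 + 43.2 = 123.0 Ω.
By the voltage-divider rule, V = 4.05 × 78.30/123.0 = 2.579 V.

V ≈ 2.58 V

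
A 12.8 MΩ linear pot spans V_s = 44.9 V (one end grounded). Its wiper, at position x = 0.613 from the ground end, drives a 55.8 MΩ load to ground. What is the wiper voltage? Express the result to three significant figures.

V_out ≈ 26.1 V

The pot divides into 4.954 MΩ above the wiper and 7.846 MΩ below.
R_L loads the lower segment: effective lower R = 6.879 MΩ.
Loaded-divider output: V_out = 44.9 × 0.5814 = 26.10 V.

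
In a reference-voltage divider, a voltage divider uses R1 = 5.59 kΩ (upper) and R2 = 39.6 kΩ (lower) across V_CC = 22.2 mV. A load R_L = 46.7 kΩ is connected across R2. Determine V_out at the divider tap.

R2 ‖ R_L = (39.6 × 46.7)/(39.6 + 46.7) = 21.43 kΩ.
Voltage divider with the loaded lower leg: V_out = 22.2 × 21.43/(5.59 + 21.43) = 22.2 × 0.7931 = 17.61 mV.

V_out ≈ 17.6 mV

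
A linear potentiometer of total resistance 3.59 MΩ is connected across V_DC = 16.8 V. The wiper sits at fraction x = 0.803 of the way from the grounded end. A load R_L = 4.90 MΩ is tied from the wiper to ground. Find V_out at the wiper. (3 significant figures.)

Split the track: R_lower = x·R_p = 2.883 MΩ, R_upper = (1−x)·R_p = 0.7072 MΩ.
(x·R_p) ‖ R_L = 1.815 MΩ.
Then V_out = V_DC · 1.815/(0.7072 + 1.815) = 12.09 V.

V_out ≈ 12.1 V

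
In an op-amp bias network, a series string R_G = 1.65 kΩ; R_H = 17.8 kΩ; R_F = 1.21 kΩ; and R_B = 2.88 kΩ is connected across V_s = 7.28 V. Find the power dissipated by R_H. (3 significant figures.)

P ≈ 1.70 mW

ΣR = 23.54 kΩ → I = 7.28/23.54 = 0.3093 mA.
P(R_H) = I²·R_H = (0.3093)² × 17.8 = 1.702 mW.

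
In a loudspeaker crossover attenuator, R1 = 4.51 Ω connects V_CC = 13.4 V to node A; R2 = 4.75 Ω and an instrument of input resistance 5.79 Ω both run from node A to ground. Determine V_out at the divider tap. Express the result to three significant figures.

V_out ≈ 4.91 V

First combine the lower leg with the load: R2 ‖ R_L = 2.609 Ω.
Now apply the divider: V_out = 13.4 × 0.3665 = 4.911 V.
(Unloaded it would be 6.87 V; the load pulls it down.)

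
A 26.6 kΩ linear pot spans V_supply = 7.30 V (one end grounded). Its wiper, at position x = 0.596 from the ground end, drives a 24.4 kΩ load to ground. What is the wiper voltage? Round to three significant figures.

V_out ≈ 3.45 V

Lower segment x·R_p = 15.85 kΩ; upper segment (1−x)·R_p = 10.75 kΩ.
(x·R_p) ‖ R_L = 9.610 kΩ.
Then V_out = V_supply · 9.610/(10.75 + 9.610) = 3.446 V.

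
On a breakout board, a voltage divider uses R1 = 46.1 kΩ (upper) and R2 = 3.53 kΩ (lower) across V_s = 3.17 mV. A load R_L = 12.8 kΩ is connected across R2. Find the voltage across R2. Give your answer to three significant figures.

First combine the lower leg with the load: R2 ‖ R_L = 2.767 kΩ.
Now apply the divider: V_out = 3.17 × 0.05662 = 0.1795 mV.
(Unloaded it would be 0.225 mV; the load pulls it down.)

V_out ≈ 0.179 mV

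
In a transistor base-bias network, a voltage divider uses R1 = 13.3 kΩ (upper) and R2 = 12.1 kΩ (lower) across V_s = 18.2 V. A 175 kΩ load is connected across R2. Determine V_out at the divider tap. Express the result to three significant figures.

V_out ≈ 8.37 V

The load sits in parallel with R2, giving an effective lower resistance R2' = R2·R_L/(R2+R_L) = 11.32 kΩ.
Voltage divider with the loaded lower leg: V_out = 18.2 × 11.32/(13.3 + 11.32) = 18.2 × 0.4597 = 8.367 V.
(Unloaded it would be 8.67 V; the load pulls it down.)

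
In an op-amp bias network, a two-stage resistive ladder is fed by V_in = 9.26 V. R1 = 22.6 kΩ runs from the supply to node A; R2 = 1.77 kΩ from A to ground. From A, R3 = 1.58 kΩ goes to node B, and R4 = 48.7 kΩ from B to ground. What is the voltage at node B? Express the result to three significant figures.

V_B ≈ 0.631 V

The second stage (R3 + R4 = 50.28 kΩ) loads node A in parallel with R2.
R2 ‖ (R3+R4) = 1.710 kΩ.
First divider: V_A = V_in · 1.710/(22.6 + 1.710) = 0.6513 V.
Then the unloaded second divider: V_B = V_A × R4/(R3+R4) = 0.6513 × 0.9686 = 0.6308 V.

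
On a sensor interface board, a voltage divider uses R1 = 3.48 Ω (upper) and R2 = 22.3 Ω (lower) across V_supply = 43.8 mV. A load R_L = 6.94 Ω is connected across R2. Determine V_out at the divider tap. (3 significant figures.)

V_out ≈ 26.4 mV

R2 ‖ R_L = (22.3 × 6.94)/(22.3 + 6.94) = 5.293 Ω.
Then V_out = V_supply · R2'/(R1 + R2') = 43.8 × 5.293/8.773 = 26.43 mV.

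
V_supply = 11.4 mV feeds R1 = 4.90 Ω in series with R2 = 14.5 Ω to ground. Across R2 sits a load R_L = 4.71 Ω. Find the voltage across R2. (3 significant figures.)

V_out ≈ 4.79 mV

First combine the lower leg with the load: R2 ‖ R_L = 3.555 Ω.
Voltage divider with the loaded lower leg: V_out = 11.4 × 3.555/(4.90 + 3.555) = 11.4 × 0.4205 = 4.793 mV.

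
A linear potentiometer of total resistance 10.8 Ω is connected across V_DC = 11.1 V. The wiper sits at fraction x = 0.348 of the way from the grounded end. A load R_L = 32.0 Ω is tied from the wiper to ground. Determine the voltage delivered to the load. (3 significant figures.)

The pot divides into 7.042 Ω above the wiper and 3.758 Ω below.
R_L loads the lower segment: effective lower R = 3.363 Ω.
Loaded-divider output: V_out = 11.1 × 0.3232 = 3.588 V.

V_out ≈ 3.59 V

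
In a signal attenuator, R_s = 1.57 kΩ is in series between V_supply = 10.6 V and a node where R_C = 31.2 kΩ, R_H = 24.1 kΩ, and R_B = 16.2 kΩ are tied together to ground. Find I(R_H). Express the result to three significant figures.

I ≈ 0.363 mA

Parallel bank: R_p = 1/(1/31.2 + 1/24.1 + 1/16.2) = 7.392 kΩ.
V_A by voltage divider: V_A = 10.6 × 7.392/(1.57 + 7.392) = 8.743 V.
I(R_H) = V_A / R_H = 8.743/24.1 = 0.3628 mA.
(Check via current divider: I_total = 1.183 mA; share G_k/ΣG = 0.3067 → same result.)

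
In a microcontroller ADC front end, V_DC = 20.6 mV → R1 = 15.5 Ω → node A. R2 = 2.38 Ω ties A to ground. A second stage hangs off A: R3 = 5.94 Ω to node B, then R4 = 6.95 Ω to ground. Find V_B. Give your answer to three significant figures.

V_B ≈ 1.27 mV

The second stage (R3 + R4 = 12.89 Ω) loads node A in parallel with R2.
Effective lower resistance at A: R2 ‖ 12.89 = 2.009 Ω.
V_A = 20.6 × 2.009/(15.5 + 2.009) = 2.364 mV.
Then the unloaded second divider: V_B = V_A × R4/(R3+R4) = 2.364 × 0.5392 = 1.274 mV.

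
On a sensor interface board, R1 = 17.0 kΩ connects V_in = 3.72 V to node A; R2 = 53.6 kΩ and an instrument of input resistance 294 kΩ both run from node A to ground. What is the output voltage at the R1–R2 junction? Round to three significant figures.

The load sits in parallel with R2, giving an effective lower resistance R2' = R2·R_L/(R2+R_L) = 45.33 kΩ.
Voltage divider with the loaded lower leg: V_out = 3.72 × 45.33/(17.0 + 45.33) = 3.72 × 0.7273 = 2.705 V.
(Unloaded it would be 2.82 V; the load pulls it down.)

V_out ≈ 2.71 V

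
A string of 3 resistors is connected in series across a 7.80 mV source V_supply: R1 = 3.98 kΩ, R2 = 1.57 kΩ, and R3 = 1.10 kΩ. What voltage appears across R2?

V ≈ 1.84 mV

Total series resistance ΣR = 3.98 + 1.57 + 1.10 = 6.650 kΩ.
By the voltage-divider rule, V = 7.80 × 1.570/6.650 = 1.842 mV.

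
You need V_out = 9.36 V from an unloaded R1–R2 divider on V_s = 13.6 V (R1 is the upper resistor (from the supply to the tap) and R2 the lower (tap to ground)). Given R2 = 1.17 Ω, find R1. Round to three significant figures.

V_out/V_s = R2/(R1+R2) = 0.6882.
R1 = R2·(1/k − 1) = 1.17 × 0.4530 = 0.5300 Ω.

R1 ≈ 0.530 Ω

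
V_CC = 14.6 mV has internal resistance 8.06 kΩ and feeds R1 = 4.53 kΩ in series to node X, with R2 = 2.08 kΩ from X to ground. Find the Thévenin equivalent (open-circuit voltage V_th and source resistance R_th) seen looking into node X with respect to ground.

V_th ≈ 2.07 mV, R_th ≈ 1.79 kΩ

R1' = 8.06 + 4.53 = 12.59 kΩ (source resistance + R1).
With X open, the divider is unloaded: V_th = 14.6 × 2.08/14.67 = 2.070 mV.
Looking into X with the source shorted: R_th = R1'·R2/(R1'+R2) = 12.59 × 2.08/14.67 = 1.785 kΩ.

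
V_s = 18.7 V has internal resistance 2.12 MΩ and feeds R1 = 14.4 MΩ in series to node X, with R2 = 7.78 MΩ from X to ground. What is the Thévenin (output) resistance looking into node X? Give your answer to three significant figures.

R1' = 2.12 + 14.4 = 16.52 MΩ (source resistance + R1).
Zeroing V_s shorts the top of R1' to ground, so R_th = R1' ‖ R2 = 5.289 MΩ.

R_th ≈ 5.29 MΩ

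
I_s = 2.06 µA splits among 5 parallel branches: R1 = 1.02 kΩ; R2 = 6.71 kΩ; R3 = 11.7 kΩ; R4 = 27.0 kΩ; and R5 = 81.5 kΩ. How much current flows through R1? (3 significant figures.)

Conductances: ΣG = 1/1.02 + 1/6.71 + 1/11.7 + 1/27.0 + 1/81.5 = 1.264 (1/kΩ).
R1 takes the fraction G_k/ΣG = 0.9804/1.264 = 0.7755, so I = 2.06 × 0.7755 = 1.598 µA.

I ≈ 1.60 µA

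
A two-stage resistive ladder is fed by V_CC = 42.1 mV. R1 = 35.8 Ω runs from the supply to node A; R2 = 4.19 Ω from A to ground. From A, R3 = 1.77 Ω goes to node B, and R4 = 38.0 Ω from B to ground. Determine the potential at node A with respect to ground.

V_A ≈ 4.03 mV

Node A sees R2 in parallel with the series input of stage 2, R3 + R4 = 39.77 Ω.
R2 ‖ (R3+R4) = 3.791 Ω.
First divider: V_A = V_CC · 3.791/(35.8 + 3.791) = 4.031 mV.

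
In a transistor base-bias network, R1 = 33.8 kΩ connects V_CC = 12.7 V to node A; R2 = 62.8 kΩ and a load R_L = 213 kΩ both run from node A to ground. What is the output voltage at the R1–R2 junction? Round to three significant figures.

The load sits in parallel with R2, giving an effective lower resistance R2' = R2·R_L/(R2+R_L) = 48.50 kΩ.
Voltage divider with the loaded lower leg: V_out = 12.7 × 48.50/(33.8 + 48.50) = 12.7 × 0.5893 = 7.484 V.

V_out ≈ 7.48 V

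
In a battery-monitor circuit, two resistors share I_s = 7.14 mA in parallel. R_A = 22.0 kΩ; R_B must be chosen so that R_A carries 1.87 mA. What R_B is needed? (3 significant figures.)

R_B ≈ 7.81 kΩ

In a two-way split, I_A/I_s = R_B/(R_A + R_B).
With f = 0.2619, R_B = R_A · f/(1−f) = 22.0 × 0.3548 = 7.806 kΩ.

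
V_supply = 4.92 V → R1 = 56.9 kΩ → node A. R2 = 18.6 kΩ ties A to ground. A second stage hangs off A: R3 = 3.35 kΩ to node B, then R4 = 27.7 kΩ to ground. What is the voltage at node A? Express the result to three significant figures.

V_A ≈ 0.835 V

Looking into the second stage from A: R3 + R4 = 31.05 kΩ appears in parallel with R2.
Effective lower resistance at A: R2 ‖ 31.05 = 11.63 kΩ.
So V_A = 4.92 × 0.1697 = 0.8351 V.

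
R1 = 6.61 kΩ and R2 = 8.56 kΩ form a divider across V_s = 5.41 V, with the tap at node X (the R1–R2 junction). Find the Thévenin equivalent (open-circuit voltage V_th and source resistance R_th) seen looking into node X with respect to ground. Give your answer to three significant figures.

With X open, the divider is unloaded: V_th = 5.41 × 8.56/15.17 = 3.053 V.
With V_s suppressed (replaced by a short), R_th = R1 ‖ R2 = (6.610 × 8.56)/(6.610 + 8.56) = 3.730 kΩ.

V_th ≈ 3.05 V, R_th ≈ 3.73 kΩ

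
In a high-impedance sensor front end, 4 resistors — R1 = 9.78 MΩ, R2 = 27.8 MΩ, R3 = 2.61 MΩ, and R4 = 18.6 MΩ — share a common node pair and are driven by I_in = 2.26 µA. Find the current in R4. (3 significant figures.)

I ≈ 0.211 µA

Conductances: ΣG = 1/9.78 + 1/27.8 + 1/2.61 + 1/18.6 = 0.5751 (1/MΩ).
R4 takes the fraction G_k/ΣG = 0.05376/0.5751 = 0.09348, so I = 2.26 × 0.09348 = 0.2113 µA.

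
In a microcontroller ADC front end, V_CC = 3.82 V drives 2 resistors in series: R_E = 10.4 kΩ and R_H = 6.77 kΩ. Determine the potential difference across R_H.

V ≈ 1.51 V

Total series resistance ΣR = 10.4 + 6.77 = 17.17 kΩ.
Voltage divider: V = V_CC · (6.770 / 17.17) = 3.82 × 0.3943 = 1.506 V.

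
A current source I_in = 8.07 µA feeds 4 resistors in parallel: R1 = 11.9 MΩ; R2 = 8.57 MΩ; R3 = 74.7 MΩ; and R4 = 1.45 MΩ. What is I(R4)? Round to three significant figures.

Total conductance ΣG = 1/11.9 + 1/8.57 + 1/74.7 + 1/1.45 = 0.9038 (units of 1/MΩ).
By the current-divider rule, I = I_in · G_k/ΣG = 8.07 × 0.7631 = 6.158 µA.

I ≈ 6.16 µA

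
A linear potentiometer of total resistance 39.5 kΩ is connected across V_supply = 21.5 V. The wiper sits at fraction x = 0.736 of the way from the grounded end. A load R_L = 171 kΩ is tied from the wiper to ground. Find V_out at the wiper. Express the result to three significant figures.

Split the track: R_lower = x·R_p = 29.07 kΩ, R_upper = (1−x)·R_p = 10.43 kΩ.
(x·R_p) ‖ R_L = 24.85 kΩ.
Loaded-divider output: V_out = 21.5 × 0.7044 = 15.14 V.
(Unloaded: V_out = x·V_supply = 15.8 V.)

V_out ≈ 15.1 V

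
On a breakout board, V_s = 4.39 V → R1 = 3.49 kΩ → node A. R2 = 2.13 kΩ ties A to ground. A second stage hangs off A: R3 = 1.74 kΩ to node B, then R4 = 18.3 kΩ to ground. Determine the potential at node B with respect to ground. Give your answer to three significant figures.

Looking into the second stage from A: R3 + R4 = 20.04 kΩ appears in parallel with R2.
Effective lower resistance at A: R2 ‖ 20.04 = 1.925 kΩ.
V_A = 4.39 × 1.925/(3.49 + 1.925) = 1.561 V.
Then the unloaded second divider: V_B = V_A × R4/(R3+R4) = 1.561 × 0.9132 = 1.425 V.

V_B ≈ 1.43 V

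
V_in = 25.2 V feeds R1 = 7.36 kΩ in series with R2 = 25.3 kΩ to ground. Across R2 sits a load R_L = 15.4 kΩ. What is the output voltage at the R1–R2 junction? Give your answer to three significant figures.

First combine the lower leg with the load: R2 ‖ R_L = 9.573 kΩ.
Now apply the divider: V_out = 25.2 × 0.5653 = 14.25 V.

V_out ≈ 14.2 V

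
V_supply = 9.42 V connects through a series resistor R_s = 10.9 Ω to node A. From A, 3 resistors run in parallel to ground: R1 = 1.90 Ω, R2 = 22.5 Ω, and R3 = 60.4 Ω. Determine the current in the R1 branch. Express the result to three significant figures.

Combine the parallel branches: R_p = (1/1.90 + 1/22.5 + 1/60.4)⁻¹ = 1.703 Ω.
V_A = 9.42 × 1.703/12.60 = 1.273 V.
I(R1) = V_A / R1 = 1.273/1.90 = 0.6698 A.

I ≈ 0.670 A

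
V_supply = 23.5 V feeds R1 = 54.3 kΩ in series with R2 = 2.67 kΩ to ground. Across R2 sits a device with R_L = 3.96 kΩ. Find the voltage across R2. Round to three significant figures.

V_out ≈ 0.670 V

R2 ‖ R_L = (2.67 × 3.96)/(2.67 + 3.96) = 1.595 kΩ.
Then V_out = V_supply · R2'/(R1 + R2') = 23.5 × 1.595/55.89 = 0.6705 V.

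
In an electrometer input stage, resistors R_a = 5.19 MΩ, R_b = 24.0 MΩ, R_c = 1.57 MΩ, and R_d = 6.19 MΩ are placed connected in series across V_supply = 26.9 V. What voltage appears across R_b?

Total series resistance ΣR = 5.19 + 24.0 + 1.57 + 6.19 = 36.95 MΩ.
V = V_supply · R/ΣR = 26.9 × 0.6495 = 17.47 V.

V ≈ 17.5 V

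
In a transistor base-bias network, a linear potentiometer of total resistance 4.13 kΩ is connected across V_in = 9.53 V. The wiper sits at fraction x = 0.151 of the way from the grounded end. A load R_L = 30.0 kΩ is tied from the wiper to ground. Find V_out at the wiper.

Split the track: R_lower = x·R_p = 0.6236 kΩ, R_upper = (1−x)·R_p = 3.506 kΩ.
R_L loads the lower segment: effective lower R = 0.6109 kΩ.
V_out = 9.53 × 0.6109/(3.506 + 0.6109) = 1.414 V.

V_out ≈ 1.41 V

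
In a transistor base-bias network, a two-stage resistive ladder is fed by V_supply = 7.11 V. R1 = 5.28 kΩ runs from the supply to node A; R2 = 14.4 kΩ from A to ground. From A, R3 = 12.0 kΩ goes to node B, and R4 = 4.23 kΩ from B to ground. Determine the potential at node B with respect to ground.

The second stage (R3 + R4 = 16.23 kΩ) loads node A in parallel with R2.
R2 ‖ (R3+R4) = 7.630 kΩ.
So V_A = 7.11 × 0.5910 = 4.202 V.
Then the unloaded second divider: V_B = V_A × R4/(R3+R4) = 4.202 × 0.2606 = 1.095 V.

V_B ≈ 1.10 V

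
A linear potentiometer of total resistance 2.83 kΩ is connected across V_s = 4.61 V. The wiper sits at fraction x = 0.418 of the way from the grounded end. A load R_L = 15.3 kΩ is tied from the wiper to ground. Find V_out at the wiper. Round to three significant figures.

V_out ≈ 1.84 V

Lower segment x·R_p = 1.183 kΩ; upper segment (1−x)·R_p = 1.647 kΩ.
R_L loads the lower segment: effective lower R = 1.098 kΩ.
Then V_out = V_s · 1.098/(1.647 + 1.098) = 1.844 V.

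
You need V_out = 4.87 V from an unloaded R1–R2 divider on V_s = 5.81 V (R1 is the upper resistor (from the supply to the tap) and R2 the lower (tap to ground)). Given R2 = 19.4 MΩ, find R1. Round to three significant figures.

The divider ratio is R2/(R1+R2) = 4.87/5.81 = 0.8382.
R1 = R2·(1/k − 1) = 19.4 × 0.1930 = 3.745 MΩ.

R1 ≈ 3.74 MΩ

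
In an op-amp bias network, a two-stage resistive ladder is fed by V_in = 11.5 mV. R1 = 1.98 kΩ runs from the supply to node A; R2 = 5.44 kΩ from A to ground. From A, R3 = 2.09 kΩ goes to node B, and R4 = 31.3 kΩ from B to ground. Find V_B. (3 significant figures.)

V_B ≈ 7.57 mV

The second stage (R3 + R4 = 33.39 kΩ) loads node A in parallel with R2.
Effective lower resistance at A: R2 ‖ 33.39 = 4.678 kΩ.
V_A = 11.5 × 4.678/(1.98 + 4.678) = 8.080 mV.
V_B = V_A × 0.9374 = 7.574 mV.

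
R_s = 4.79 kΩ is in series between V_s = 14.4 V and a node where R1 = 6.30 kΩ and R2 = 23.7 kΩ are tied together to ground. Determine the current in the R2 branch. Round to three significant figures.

I ≈ 0.310 mA

Equivalent of the parallel group: R_p = 4.977 kΩ.
V_A = 14.4 × 4.977/9.767 = 7.338 V.
I(R2) = V_A / R2 = 7.338/23.7 = 0.3096 mA.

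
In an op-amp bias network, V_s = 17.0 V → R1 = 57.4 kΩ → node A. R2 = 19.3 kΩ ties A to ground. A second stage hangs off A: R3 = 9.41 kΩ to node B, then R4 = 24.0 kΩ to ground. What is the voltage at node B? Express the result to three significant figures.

V_B ≈ 2.15 V

Node A sees R2 in parallel with the series input of stage 2, R3 + R4 = 33.41 kΩ.
Effective lower resistance at A: R2 ‖ 33.41 = 12.23 kΩ.
V_A = 17.0 × 12.23/(57.4 + 12.23) = 2.987 V.
V_B = V_A × 0.7183 = 2.145 V.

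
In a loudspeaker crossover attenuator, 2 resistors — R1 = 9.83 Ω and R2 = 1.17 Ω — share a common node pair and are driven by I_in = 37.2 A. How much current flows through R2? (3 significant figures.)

For two parallel branches, I_k = I_in · (other R)/(sum of R).
So I = 37.2 × 9.83/11.00 = 33.24 A.

I ≈ 33.2 A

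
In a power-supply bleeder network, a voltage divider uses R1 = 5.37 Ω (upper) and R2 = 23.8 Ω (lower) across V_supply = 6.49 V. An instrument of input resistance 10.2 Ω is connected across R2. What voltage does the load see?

First combine the lower leg with the load: R2 ‖ R_L = 7.140 Ω.
Then V_out = V_supply · R2'/(R1 + R2') = 6.49 × 7.140/12.51 = 3.704 V.
(Unloaded it would be 5.30 V; the load pulls it down.)

V_out ≈ 3.70 V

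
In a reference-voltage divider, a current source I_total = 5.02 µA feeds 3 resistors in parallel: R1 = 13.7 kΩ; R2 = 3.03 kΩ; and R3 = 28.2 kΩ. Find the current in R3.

I ≈ 0.406 µA

Total conductance ΣG = 1/13.7 + 1/3.03 + 1/28.2 = 0.4385 (units of 1/kΩ).
R3 takes the fraction G_k/ΣG = 0.03546/0.4385 = 0.08087, so I = 5.02 × 0.08087 = 0.4060 µA.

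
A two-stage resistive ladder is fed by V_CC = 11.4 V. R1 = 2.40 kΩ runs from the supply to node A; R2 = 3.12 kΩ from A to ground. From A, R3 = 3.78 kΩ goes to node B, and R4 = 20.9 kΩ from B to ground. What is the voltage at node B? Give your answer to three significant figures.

The second stage (R3 + R4 = 24.68 kΩ) loads node A in parallel with R2.
R2 ‖ (R3+R4) = 2.770 kΩ.
First divider: V_A = V_CC · 2.770/(2.40 + 2.770) = 6.108 V.
V_B = V_A × 0.8468 = 5.172 V.

V_B ≈ 5.17 V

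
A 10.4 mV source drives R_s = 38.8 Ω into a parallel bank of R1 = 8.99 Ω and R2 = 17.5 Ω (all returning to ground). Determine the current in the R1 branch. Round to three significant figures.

Combine the parallel branches: R_p = (1/8.99 + 1/17.5)⁻¹ = 5.939 Ω.
V_A by voltage divider: V_A = 10.4 × 5.939/(38.8 + 5.939) = 1.381 mV.
I(R1) = V_A / R1 = 1.381/8.99 = 0.1536 mA.

I ≈ 0.154 mA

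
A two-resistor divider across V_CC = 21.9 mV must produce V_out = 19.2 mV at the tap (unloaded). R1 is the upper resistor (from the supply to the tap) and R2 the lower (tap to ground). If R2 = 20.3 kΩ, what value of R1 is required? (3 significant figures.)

V_out/V_CC = R2/(R1+R2) = 0.8767.
R1 = R2·(1/k − 1) = 20.3 × 0.1406 = 2.855 kΩ.

R1 ≈ 2.85 kΩ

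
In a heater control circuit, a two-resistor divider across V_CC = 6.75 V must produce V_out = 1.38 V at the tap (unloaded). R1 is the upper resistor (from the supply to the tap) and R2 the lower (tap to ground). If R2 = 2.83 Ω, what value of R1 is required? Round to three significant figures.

V_out/V_CC = R2/(R1+R2) = 0.2044.
So R1 = R2 · (V_CC/V_out − 1) = 2.83 × (6.75/1.38 − 1) = 2.83 × 3.891 = 11.01 Ω.

R1 ≈ 11.0 Ω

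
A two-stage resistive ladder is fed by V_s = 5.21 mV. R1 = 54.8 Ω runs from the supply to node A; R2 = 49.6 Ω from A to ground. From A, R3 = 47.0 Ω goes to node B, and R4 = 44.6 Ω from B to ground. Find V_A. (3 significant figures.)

V_A ≈ 1.93 mV

Node A sees R2 in parallel with the series input of stage 2, R3 + R4 = 91.60 Ω.
R2 ‖ (R3+R4) = 32.18 Ω.
V_A = 5.21 × 32.18/(54.8 + 32.18) = 1.927 mV.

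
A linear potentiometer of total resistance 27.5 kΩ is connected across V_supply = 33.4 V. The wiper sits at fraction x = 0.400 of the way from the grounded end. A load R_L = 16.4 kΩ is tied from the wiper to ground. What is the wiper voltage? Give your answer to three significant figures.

The pot divides into 16.50 kΩ above the wiper and 11.00 kΩ below.
R_L loads the lower segment: effective lower R = 6.584 kΩ.
Then V_out = V_supply · 6.584/(16.50 + 6.584) = 9.526 V.

V_out ≈ 9.53 V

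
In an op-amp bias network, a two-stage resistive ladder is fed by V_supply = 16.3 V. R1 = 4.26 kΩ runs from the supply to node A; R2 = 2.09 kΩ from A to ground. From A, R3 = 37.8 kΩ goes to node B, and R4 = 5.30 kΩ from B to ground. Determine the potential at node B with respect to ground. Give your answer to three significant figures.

Node A sees R2 in parallel with the series input of stage 2, R3 + R4 = 43.10 kΩ.
Effective lower resistance at A: R2 ‖ 43.10 = 1.993 kΩ.
So V_A = 16.3 × 0.3188 = 5.196 V.
Stage 2 is unloaded, so V_B = V_A · R4/(R3+R4) = 5.196 × 5.30/43.10 = 0.6389 V.

V_B ≈ 0.639 V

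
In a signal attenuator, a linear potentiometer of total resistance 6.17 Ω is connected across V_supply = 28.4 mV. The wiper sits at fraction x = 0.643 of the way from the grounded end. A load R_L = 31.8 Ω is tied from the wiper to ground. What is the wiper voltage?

V_out ≈ 17.5 mV

The pot divides into 2.203 Ω above the wiper and 3.967 Ω below.
Lower segment in parallel with the load: 3.967 ‖ 31.8 = 3.527 Ω.
Loaded-divider output: V_out = 28.4 × 0.6156 = 17.48 mV.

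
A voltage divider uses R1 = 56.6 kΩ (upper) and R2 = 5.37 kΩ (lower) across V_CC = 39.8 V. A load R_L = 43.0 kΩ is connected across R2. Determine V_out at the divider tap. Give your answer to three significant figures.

V_out ≈ 3.10 V

First combine the lower leg with the load: R2 ‖ R_L = 4.774 kΩ.
Now apply the divider: V_out = 39.8 × 0.07778 = 3.096 V.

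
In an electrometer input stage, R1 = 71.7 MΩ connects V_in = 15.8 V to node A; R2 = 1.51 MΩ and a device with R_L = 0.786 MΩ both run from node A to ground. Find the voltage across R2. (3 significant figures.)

R2 ‖ R_L = (1.51 × 0.786)/(1.51 + 0.786) = 0.5169 MΩ.
Then V_out = V_in · R2'/(R1 + R2') = 15.8 × 0.5169/72.22 = 0.1131 V.
(Unloaded it would be 0.326 V; the load pulls it down.)

V_out ≈ 0.113 V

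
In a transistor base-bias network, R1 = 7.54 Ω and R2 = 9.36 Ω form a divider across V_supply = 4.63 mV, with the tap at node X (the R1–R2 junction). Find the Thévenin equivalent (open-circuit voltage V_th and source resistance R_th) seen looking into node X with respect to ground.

V_th is the unloaded tap voltage: V_supply · R2/(R1+R2) = 4.63 × 0.5538 = 2.564 mV.
Zeroing V_supply shorts the top of R1 to ground, so R_th = R1 ‖ R2 = 4.176 Ω.

V_th ≈ 2.56 mV, R_th ≈ 4.18 Ω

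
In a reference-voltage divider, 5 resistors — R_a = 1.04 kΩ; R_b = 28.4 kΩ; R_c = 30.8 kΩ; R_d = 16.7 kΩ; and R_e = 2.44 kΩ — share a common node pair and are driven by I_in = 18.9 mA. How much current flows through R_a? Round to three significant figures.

I ≈ 12.1 mA

Total conductance ΣG = 1/1.04 + 1/28.4 + 1/30.8 + 1/16.7 + 1/2.44 = 1.499 (units of 1/kΩ).
By the current-divider rule, I = I_in · G_k/ΣG = 18.9 × 0.6415 = 12.12 mA.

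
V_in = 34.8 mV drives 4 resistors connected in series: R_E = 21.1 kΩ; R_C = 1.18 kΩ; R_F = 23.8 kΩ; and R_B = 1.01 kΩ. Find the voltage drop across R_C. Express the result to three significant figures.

V ≈ 0.872 mV

Series total: ΣR = 21.1 + 1.18 + 23.8 + 1.01 = 47.09 kΩ.
Voltage divider: V = V_in · (1.180 / 47.09) = 34.8 × 0.02506 = 0.8720 mV.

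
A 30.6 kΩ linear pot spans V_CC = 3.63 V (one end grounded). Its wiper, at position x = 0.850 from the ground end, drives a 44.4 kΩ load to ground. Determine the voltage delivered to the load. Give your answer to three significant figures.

V_out ≈ 2.84 V

The pot divides into 4.590 kΩ above the wiper and 26.01 kΩ below.
R_L loads the lower segment: effective lower R = 16.40 kΩ.
Then V_out = V_CC · 16.40/(4.590 + 16.40) = 2.836 V.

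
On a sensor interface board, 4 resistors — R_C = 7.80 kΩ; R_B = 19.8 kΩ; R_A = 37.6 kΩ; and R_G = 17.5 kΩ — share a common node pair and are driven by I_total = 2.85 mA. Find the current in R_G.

I ≈ 0.621 mA

ΣG = 1/7.80 + 1/19.8 + 1/37.6 + 1/17.5 = 0.2624.
Current divider: I(R_G) = I_total · G_k/ΣG = 2.85 × (0.05714/0.2624) = 2.85 × 0.2177 = 0.6205 mA.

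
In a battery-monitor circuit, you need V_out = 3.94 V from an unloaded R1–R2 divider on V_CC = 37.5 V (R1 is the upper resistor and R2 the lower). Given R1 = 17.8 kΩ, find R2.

R2 ≈ 2.09 kΩ

V_out/V_CC = R2/(R1+R2) = 0.1051.
Rearranging, R2 = R1·k/(1−k) = 17.8 × 0.1174 = 2.090 kΩ.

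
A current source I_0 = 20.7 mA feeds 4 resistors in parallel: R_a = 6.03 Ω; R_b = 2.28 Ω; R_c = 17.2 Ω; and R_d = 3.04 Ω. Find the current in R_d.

ΣG = 1/6.03 + 1/2.28 + 1/17.2 + 1/3.04 = 0.9915.
R_d takes the fraction G_k/ΣG = 0.3289/0.9915 = 0.3318, so I = 20.7 × 0.3318 = 6.867 mA.

I ≈ 6.87 mA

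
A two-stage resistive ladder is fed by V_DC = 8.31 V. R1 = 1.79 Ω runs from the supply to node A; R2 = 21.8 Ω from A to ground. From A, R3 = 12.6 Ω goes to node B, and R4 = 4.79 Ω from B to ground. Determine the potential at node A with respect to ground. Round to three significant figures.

V_A ≈ 7.01 V

Node A sees R2 in parallel with the series input of stage 2, R3 + R4 = 17.39 Ω.
R2 ‖ (R3+R4) = 9.673 Ω.
V_A = 8.31 × 9.673/(1.79 + 9.673) = 7.012 V.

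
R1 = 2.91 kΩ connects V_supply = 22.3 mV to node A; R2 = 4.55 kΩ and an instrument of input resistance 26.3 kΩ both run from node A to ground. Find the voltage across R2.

First combine the lower leg with the load: R2 ‖ R_L = 3.879 kΩ.
Now apply the divider: V_out = 22.3 × 0.5714 = 12.74 mV.

V_out ≈ 12.7 mV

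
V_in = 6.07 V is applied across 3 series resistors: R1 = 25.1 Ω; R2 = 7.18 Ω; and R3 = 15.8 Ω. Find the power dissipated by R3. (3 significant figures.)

Series current I = V_in/ΣR = 6.07/48.08 = 0.1262 A.
P(R3) = I²·R3 = (0.1262)² × 15.8 = 0.2518 W.

P ≈ 0.252 W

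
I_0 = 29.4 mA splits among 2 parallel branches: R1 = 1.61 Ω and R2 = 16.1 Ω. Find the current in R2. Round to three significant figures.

I ≈ 2.67 mA

Two-branch current divider: I_k = I_0 · R_other/(R_1 + R_2).
I(R2) = 29.4 × 1.61/(1.61 + 16.1) = 29.4 × 0.09091 = 2.673 mA.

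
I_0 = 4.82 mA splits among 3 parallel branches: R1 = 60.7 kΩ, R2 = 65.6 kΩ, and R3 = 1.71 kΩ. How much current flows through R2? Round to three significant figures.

Conductances: ΣG = 1/60.7 + 1/65.6 + 1/1.71 = 0.6165 (1/kΩ).
R2 takes the fraction G_k/ΣG = 0.01524/0.6165 = 0.02473, so I = 4.82 × 0.02473 = 0.1192 mA.

I ≈ 0.119 mA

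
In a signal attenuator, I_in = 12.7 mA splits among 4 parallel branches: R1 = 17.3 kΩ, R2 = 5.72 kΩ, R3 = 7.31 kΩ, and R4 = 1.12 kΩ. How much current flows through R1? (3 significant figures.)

I ≈ 0.582 mA

Conductances: ΣG = 1/17.3 + 1/5.72 + 1/7.31 + 1/1.12 = 1.262 (1/kΩ).
R1 takes the fraction G_k/ΣG = 0.05780/1.262 = 0.04579, so I = 12.7 × 0.04579 = 0.5816 mA.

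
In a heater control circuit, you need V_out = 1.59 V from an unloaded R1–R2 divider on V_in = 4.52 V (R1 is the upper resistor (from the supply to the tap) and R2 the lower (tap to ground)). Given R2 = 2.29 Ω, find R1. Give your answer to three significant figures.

Required fraction k = V_out/V_in = 0.3518.
R1 = R2·(1/k − 1) = 2.29 × 1.843 = 4.220 Ω.

R1 ≈ 4.22 Ω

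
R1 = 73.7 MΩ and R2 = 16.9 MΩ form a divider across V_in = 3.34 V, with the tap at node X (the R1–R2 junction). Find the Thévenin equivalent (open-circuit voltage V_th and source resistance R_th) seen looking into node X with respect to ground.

With X open, the divider is unloaded: V_th = 3.34 × 16.9/90.60 = 0.6230 V.
Looking into X with the source shorted: R_th = R1·R2/(R1+R2) = 73.70 × 16.9/90.60 = 13.75 MΩ.

V_th ≈ 0.623 V, R_th ≈ 13.7 MΩ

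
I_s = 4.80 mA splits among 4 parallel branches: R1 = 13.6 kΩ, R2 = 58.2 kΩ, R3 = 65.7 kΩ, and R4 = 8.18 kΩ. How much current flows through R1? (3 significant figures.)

I ≈ 1.55 mA

ΣG = 1/13.6 + 1/58.2 + 1/65.7 + 1/8.18 = 0.2282.
By the current-divider rule, I = I_s · G_k/ΣG = 4.80 × 0.3222 = 1.547 mA.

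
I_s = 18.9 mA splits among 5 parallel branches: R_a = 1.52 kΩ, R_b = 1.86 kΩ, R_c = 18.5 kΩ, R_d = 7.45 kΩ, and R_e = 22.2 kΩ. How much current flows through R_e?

Conductances: ΣG = 1/1.52 + 1/1.86 + 1/18.5 + 1/7.45 + 1/22.2 = 1.429 (1/kΩ).
By the current-divider rule, I = I_s · G_k/ΣG = 18.9 × 0.03153 = 0.5958 mA.

I ≈ 0.596 mA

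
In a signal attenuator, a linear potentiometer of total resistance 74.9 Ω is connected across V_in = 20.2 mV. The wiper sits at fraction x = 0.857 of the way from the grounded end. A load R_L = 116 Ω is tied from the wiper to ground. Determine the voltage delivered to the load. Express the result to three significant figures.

V_out ≈ 16.0 mV

Lower segment x·R_p = 64.19 Ω; upper segment (1−x)·R_p = 10.71 Ω.
Lower segment in parallel with the load: 64.19 ‖ 116 = 41.32 Ω.
Then V_out = V_in · 41.32/(10.71 + 41.32) = 16.04 mV.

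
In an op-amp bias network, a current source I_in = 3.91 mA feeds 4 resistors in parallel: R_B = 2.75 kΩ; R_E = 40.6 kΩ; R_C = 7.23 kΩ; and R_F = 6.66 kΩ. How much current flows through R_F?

I ≈ 0.868 mA

ΣG = 1/2.75 + 1/40.6 + 1/7.23 + 1/6.66 = 0.6767.
R_F takes the fraction G_k/ΣG = 0.1502/0.6767 = 0.2219, so I = 3.91 × 0.2219 = 0.8675 mA.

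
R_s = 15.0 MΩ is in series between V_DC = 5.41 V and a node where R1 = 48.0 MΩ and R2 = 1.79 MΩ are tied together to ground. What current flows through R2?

Parallel bank: R_p = 1/(1/48.0 + 1/1.79) = 1.726 MΩ.
V_A by voltage divider: V_A = 5.41 × 1.726/(15.0 + 1.726) = 0.5582 V.
Branch current I = V_A/R2 = 0.5582/1.79 = 0.3118 µA.

I ≈ 0.312 µA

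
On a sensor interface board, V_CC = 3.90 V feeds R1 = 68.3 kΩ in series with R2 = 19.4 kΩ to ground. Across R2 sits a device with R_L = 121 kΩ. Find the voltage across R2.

V_out ≈ 0.767 V

R2 ‖ R_L = (19.4 × 121)/(19.4 + 121) = 16.72 kΩ.
Now apply the divider: V_out = 3.90 × 0.1967 = 0.7669 V.
(Unloaded it would be 0.863 V; the load pulls it down.)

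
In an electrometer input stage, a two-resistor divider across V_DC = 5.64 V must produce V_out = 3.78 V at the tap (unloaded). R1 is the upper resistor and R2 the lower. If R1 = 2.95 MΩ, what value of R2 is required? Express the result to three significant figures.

R2 ≈ 6.00 MΩ

Required fraction k = V_out/V_DC = 0.6702.
R2 = R1 · 0.6702/(1 − 0.6702) = 5.995 MΩ.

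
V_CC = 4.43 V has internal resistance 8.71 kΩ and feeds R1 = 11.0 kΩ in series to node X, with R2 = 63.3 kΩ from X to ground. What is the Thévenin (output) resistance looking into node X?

R_th ≈ 15.0 kΩ

R1' = 8.71 + 11.0 = 19.71 kΩ (source resistance + R1).
Zeroing V_CC shorts the top of R1' to ground, so R_th = R1' ‖ R2 = 15.03 kΩ.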